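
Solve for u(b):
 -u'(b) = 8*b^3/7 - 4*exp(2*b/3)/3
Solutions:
 u(b) = C1 - 2*b^4/7 + 2*exp(2*b/3)


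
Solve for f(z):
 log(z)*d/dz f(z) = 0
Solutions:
 f(z) = C1


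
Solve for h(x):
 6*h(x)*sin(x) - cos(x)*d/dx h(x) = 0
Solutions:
 h(x) = C1/cos(x)^6


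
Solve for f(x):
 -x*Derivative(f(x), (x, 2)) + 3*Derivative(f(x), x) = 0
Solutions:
 f(x) = C1 + C2*x^4


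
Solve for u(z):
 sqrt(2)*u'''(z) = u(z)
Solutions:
 u(z) = C3*exp(2^(5/6)*z/2) + (C1*sin(2^(5/6)*sqrt(3)*z/4) + C2*cos(2^(5/6)*sqrt(3)*z/4))*exp(-2^(5/6)*z/4)


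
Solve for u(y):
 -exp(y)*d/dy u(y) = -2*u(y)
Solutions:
 u(y) = C1*exp(-2*exp(-y))


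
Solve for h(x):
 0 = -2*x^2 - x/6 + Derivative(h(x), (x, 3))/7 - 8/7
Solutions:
 h(x) = C1 + C2*x + C3*x^2 + 7*x^5/30 + 7*x^4/144 + 4*x^3/3


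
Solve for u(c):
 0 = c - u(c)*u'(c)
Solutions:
 u(c) = -sqrt(C1 + c^2)
 u(c) = sqrt(C1 + c^2)


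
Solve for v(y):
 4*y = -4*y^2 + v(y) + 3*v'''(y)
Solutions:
 v(y) = C3*exp(-3^(2/3)*y/3) + 4*y^2 + 4*y + (C1*sin(3^(1/6)*y/2) + C2*cos(3^(1/6)*y/2))*exp(3^(2/3)*y/6)


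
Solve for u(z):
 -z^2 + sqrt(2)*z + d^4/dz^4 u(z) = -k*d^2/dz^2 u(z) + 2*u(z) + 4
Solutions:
 u(z) = C1*exp(-sqrt(2)*z*sqrt(-k - sqrt(k^2 + 8))/2) + C2*exp(sqrt(2)*z*sqrt(-k - sqrt(k^2 + 8))/2) + C3*exp(-sqrt(2)*z*sqrt(-k + sqrt(k^2 + 8))/2) + C4*exp(sqrt(2)*z*sqrt(-k + sqrt(k^2 + 8))/2) - k/2 - z^2/2 + sqrt(2)*z/2 - 2


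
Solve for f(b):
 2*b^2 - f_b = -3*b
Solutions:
 f(b) = C1 + 2*b^3/3 + 3*b^2/2


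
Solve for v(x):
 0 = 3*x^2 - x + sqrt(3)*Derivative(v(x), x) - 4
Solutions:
 v(x) = C1 - sqrt(3)*x^3/3 + sqrt(3)*x^2/6 + 4*sqrt(3)*x/3


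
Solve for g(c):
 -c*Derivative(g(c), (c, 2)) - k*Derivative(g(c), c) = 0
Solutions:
 g(c) = C1 + c^(1 - re(k))*(C2*sin(log(c)*Abs(im(k))) + C3*cos(log(c)*im(k)))


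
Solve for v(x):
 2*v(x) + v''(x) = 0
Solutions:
 v(x) = C1*sin(sqrt(2)*x) + C2*cos(sqrt(2)*x)


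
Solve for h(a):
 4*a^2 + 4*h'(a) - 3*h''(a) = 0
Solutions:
 h(a) = C1 + C2*exp(4*a/3) - a^3/3 - 3*a^2/4 - 9*a/8


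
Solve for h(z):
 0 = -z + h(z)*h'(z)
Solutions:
 h(z) = -sqrt(C1 + z^2)
 h(z) = sqrt(C1 + z^2)


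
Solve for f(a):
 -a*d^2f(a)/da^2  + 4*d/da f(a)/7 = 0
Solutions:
 f(a) = C1 + C2*a^(11/7)


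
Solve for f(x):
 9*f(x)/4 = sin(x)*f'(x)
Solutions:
 f(x) = C1*(cos(x) - 1)^(9/8)/(cos(x) + 1)^(9/8)


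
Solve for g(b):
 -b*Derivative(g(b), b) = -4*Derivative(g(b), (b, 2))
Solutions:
 g(b) = C1 + C2*erfi(sqrt(2)*b/4)


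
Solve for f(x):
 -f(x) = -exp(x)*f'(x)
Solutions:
 f(x) = C1*exp(-exp(-x))


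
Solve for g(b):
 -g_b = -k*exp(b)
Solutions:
 g(b) = C1 + k*exp(b)


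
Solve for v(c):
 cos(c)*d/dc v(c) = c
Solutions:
 v(c) = C1 + Integral(c/cos(c), c)


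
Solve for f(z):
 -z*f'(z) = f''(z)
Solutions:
 f(z) = C1 + C2*erf(sqrt(2)*z/2)


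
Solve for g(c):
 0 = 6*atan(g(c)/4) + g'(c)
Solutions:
 Integral(1/atan(_y/4), (_y, g(c))) = C1 - 6*c


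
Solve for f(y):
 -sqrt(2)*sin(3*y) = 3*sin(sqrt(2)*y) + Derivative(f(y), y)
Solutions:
 f(y) = C1 + sqrt(2)*cos(3*y)/3 + 3*sqrt(2)*cos(sqrt(2)*y)/2


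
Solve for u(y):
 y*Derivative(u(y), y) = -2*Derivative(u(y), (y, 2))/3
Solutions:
 u(y) = C1 + C2*erf(sqrt(3)*y/2)


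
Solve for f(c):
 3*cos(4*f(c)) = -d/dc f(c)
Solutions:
 f(c) = -asin((C1 + exp(24*c))/(C1 - exp(24*c)))/4 + pi/4
 f(c) = asin((C1 + exp(24*c))/(C1 - exp(24*c)))/4


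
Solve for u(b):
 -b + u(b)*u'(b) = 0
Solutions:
 u(b) = -sqrt(C1 + b^2)
 u(b) = sqrt(C1 + b^2)


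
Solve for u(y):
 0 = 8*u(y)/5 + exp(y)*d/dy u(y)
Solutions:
 u(y) = C1*exp(8*exp(-y)/5)


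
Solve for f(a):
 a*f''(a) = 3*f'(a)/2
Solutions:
 f(a) = C1 + C2*a^(5/2)


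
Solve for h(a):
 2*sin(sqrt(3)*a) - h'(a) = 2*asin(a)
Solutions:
 h(a) = C1 - 2*a*asin(a) - 2*sqrt(1 - a^2) - 2*sqrt(3)*cos(sqrt(3)*a)/3


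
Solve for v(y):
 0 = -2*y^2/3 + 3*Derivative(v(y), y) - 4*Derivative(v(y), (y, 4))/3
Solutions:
 v(y) = C1 + C4*exp(2^(1/3)*3^(2/3)*y/2) + 2*y^3/27 + (C2*sin(3*2^(1/3)*3^(1/6)*y/4) + C3*cos(3*2^(1/3)*3^(1/6)*y/4))*exp(-2^(1/3)*3^(2/3)*y/4)


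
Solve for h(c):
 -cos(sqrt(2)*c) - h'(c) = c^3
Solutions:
 h(c) = C1 - c^4/4 - sqrt(2)*sin(sqrt(2)*c)/2


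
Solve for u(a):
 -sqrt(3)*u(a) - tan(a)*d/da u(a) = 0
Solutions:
 u(a) = C1/sin(a)^(sqrt(3))


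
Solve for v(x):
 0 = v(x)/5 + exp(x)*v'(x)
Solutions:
 v(x) = C1*exp(exp(-x)/5)


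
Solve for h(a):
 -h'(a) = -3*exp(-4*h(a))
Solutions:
 h(a) = log(-I*(C1 + 12*a)^(1/4))
 h(a) = log(I*(C1 + 12*a)^(1/4))
 h(a) = log(-(C1 + 12*a)^(1/4))
 h(a) = log(C1 + 12*a)/4


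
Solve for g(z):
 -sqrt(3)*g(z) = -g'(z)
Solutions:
 g(z) = C1*exp(sqrt(3)*z)


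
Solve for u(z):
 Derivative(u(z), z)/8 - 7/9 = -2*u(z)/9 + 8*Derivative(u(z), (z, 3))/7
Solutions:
 u(z) = C1*exp(-21^(1/3)*z*(21^(1/3)/(5*sqrt(163) + 64)^(1/3) + (5*sqrt(163) + 64)^(1/3))/48)*sin(3^(1/6)*7^(1/3)*z*(-3^(2/3)*(5*sqrt(163) + 64)^(1/3) + 3*7^(1/3)/(5*sqrt(163) + 64)^(1/3))/48) + C2*exp(-21^(1/3)*z*(21^(1/3)/(5*sqrt(163) + 64)^(1/3) + (5*sqrt(163) + 64)^(1/3))/48)*cos(3^(1/6)*7^(1/3)*z*(-3^(2/3)*(5*sqrt(163) + 64)^(1/3) + 3*7^(1/3)/(5*sqrt(163) + 64)^(1/3))/48) + C3*exp(21^(1/3)*z*(21^(1/3)/(5*sqrt(163) + 64)^(1/3) + (5*sqrt(163) + 64)^(1/3))/24) + 7/2


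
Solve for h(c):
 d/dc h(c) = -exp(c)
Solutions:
 h(c) = C1 - exp(c)


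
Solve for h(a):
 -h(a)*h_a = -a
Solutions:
 h(a) = -sqrt(C1 + a^2)
 h(a) = sqrt(C1 + a^2)


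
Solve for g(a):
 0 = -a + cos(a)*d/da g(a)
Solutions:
 g(a) = C1 + Integral(a/cos(a), a)


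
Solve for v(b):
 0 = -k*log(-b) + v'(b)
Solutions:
 v(b) = C1 + b*k*log(-b) - b*k


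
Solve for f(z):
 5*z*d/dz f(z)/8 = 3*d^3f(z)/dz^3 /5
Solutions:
 f(z) = C1 + Integral(C2*airyai(15^(2/3)*z/6) + C3*airybi(15^(2/3)*z/6), z)


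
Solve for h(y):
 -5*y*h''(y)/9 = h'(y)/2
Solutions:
 h(y) = C1 + C2*y^(1/10)


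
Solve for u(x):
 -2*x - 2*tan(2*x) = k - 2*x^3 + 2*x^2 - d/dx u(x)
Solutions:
 u(x) = C1 + k*x - x^4/2 + 2*x^3/3 + x^2 - log(cos(2*x))


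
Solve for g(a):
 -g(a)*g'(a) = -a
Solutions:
 g(a) = -sqrt(C1 + a^2)
 g(a) = sqrt(C1 + a^2)


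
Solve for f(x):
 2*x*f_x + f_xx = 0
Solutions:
 f(x) = C1 + C2*erf(x)


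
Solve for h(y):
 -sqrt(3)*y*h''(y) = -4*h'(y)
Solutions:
 h(y) = C1 + C2*y^(1 + 4*sqrt(3)/3)


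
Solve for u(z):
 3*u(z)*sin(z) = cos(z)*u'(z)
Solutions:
 u(z) = C1/cos(z)^3


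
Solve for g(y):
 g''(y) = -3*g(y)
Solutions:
 g(y) = C1*sin(sqrt(3)*y) + C2*cos(sqrt(3)*y)


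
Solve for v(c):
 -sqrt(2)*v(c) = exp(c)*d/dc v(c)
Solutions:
 v(c) = C1*exp(sqrt(2)*exp(-c))


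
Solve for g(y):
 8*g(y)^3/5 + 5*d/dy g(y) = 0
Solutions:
 g(y) = -5*sqrt(2)*sqrt(-1/(C1 - 8*y))/2
 g(y) = 5*sqrt(2)*sqrt(-1/(C1 - 8*y))/2


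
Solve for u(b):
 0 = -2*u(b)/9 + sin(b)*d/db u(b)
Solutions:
 u(b) = C1*(cos(b) - 1)^(1/9)/(cos(b) + 1)^(1/9)


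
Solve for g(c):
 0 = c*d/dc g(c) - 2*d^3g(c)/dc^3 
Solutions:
 g(c) = C1 + Integral(C2*airyai(2^(2/3)*c/2) + C3*airybi(2^(2/3)*c/2), c)


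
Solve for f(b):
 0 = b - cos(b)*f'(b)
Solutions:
 f(b) = C1 + Integral(b/cos(b), b)


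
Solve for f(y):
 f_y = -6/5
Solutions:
 f(y) = C1 - 6*y/5


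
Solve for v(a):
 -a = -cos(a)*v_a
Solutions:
 v(a) = C1 + Integral(a/cos(a), a)


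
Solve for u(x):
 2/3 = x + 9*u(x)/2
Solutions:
 u(x) = 4/27 - 2*x/9


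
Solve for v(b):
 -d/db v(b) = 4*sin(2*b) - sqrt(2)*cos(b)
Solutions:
 v(b) = C1 + sqrt(2)*sin(b) + 2*cos(2*b)


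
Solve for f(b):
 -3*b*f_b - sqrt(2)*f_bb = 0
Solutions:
 f(b) = C1 + C2*erf(2^(1/4)*sqrt(3)*b/2)


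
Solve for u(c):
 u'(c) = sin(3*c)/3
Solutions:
 u(c) = C1 - cos(3*c)/9


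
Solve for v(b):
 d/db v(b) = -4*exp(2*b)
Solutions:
 v(b) = C1 - 2*exp(2*b)


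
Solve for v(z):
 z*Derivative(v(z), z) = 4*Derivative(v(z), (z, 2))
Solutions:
 v(z) = C1 + C2*erfi(sqrt(2)*z/4)


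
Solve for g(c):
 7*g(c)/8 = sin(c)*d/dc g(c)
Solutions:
 g(c) = C1*(cos(c) - 1)^(7/16)/(cos(c) + 1)^(7/16)


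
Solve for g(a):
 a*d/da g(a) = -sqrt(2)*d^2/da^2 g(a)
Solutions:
 g(a) = C1 + C2*erf(2^(1/4)*a/2)


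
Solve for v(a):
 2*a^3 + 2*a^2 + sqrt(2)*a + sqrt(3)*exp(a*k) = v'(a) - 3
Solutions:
 v(a) = C1 + a^4/2 + 2*a^3/3 + sqrt(2)*a^2/2 + 3*a + sqrt(3)*exp(a*k)/k


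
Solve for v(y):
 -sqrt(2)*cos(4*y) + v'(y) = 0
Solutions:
 v(y) = C1 + sqrt(2)*sin(4*y)/4


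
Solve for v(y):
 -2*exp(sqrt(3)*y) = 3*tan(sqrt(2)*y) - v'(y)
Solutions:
 v(y) = C1 + 2*sqrt(3)*exp(sqrt(3)*y)/3 - 3*sqrt(2)*log(cos(sqrt(2)*y))/2


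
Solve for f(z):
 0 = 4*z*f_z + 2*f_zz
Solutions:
 f(z) = C1 + C2*erf(z)


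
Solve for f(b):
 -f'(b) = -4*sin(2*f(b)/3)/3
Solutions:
 -4*b/3 + 3*log(cos(2*f(b)/3) - 1)/4 - 3*log(cos(2*f(b)/3) + 1)/4 = C1


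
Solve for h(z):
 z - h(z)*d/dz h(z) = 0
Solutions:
 h(z) = -sqrt(C1 + z^2)
 h(z) = sqrt(C1 + z^2)


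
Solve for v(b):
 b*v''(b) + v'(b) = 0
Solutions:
 v(b) = C1 + C2*log(b)


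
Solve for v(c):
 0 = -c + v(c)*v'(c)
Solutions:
 v(c) = -sqrt(C1 + c^2)
 v(c) = sqrt(C1 + c^2)


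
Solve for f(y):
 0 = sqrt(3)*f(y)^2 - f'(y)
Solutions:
 f(y) = -1/(C1 + sqrt(3)*y)


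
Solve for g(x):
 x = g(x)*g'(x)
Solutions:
 g(x) = -sqrt(C1 + x^2)
 g(x) = sqrt(C1 + x^2)


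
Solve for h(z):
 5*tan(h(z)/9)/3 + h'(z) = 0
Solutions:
 h(z) = -9*asin(C1*exp(-5*z/27)) + 9*pi
 h(z) = 9*asin(C1*exp(-5*z/27))


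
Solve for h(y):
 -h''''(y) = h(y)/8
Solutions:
 h(y) = (C1*sin(2^(3/4)*y/4) + C2*cos(2^(3/4)*y/4))*exp(-2^(3/4)*y/4) + (C3*sin(2^(3/4)*y/4) + C4*cos(2^(3/4)*y/4))*exp(2^(3/4)*y/4)


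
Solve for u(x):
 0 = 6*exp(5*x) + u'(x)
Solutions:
 u(x) = C1 - 6*exp(5*x)/5


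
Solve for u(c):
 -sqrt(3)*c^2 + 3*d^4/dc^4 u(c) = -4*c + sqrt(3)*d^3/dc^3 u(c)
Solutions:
 u(c) = C1 + C2*c + C3*c^2 + C4*exp(sqrt(3)*c/3) - c^5/60 - sqrt(3)*c^4/36 - c^3/3


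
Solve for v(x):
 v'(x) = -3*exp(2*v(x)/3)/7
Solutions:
 v(x) = 3*log(-sqrt(-1/(C1 - 3*x))) - 3*log(2) + 3*log(42)/2
 v(x) = 3*log(-1/(C1 - 3*x))/2 - 3*log(2) + 3*log(42)/2


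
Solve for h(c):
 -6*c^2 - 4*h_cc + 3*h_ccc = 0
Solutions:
 h(c) = C1 + C2*c + C3*exp(4*c/3) - c^4/8 - 3*c^3/8 - 27*c^2/32


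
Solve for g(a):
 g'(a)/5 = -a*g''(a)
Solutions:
 g(a) = C1 + C2*a^(4/5)


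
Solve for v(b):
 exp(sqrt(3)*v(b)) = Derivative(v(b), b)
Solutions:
 v(b) = sqrt(3)*(2*log(-1/(C1 + b)) - log(3))/6


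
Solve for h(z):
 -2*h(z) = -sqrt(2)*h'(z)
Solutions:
 h(z) = C1*exp(sqrt(2)*z)


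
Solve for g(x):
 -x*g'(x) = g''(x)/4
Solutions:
 g(x) = C1 + C2*erf(sqrt(2)*x)


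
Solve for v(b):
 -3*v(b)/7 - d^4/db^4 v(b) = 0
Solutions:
 v(b) = (C1*sin(sqrt(2)*3^(1/4)*7^(3/4)*b/14) + C2*cos(sqrt(2)*3^(1/4)*7^(3/4)*b/14))*exp(-sqrt(2)*3^(1/4)*7^(3/4)*b/14) + (C3*sin(sqrt(2)*3^(1/4)*7^(3/4)*b/14) + C4*cos(sqrt(2)*3^(1/4)*7^(3/4)*b/14))*exp(sqrt(2)*3^(1/4)*7^(3/4)*b/14)


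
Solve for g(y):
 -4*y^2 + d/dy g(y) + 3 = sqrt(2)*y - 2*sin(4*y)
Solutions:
 g(y) = C1 + 4*y^3/3 + sqrt(2)*y^2/2 - 3*y + cos(4*y)/2


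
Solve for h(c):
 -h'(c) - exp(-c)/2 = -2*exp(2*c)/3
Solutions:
 h(c) = C1 + exp(2*c)/3 + exp(-c)/2


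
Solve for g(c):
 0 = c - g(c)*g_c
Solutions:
 g(c) = -sqrt(C1 + c^2)
 g(c) = sqrt(C1 + c^2)


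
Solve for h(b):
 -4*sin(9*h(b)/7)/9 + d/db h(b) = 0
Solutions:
 -4*b/9 + 7*log(cos(9*h(b)/7) - 1)/18 - 7*log(cos(9*h(b)/7) + 1)/18 = C1


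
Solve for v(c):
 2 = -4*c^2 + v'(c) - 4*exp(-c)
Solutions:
 v(c) = C1 + 4*c^3/3 + 2*c - 4*exp(-c)


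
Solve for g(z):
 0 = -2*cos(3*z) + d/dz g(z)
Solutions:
 g(z) = C1 + 2*sin(3*z)/3


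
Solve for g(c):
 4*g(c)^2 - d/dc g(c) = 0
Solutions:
 g(c) = -1/(C1 + 4*c)


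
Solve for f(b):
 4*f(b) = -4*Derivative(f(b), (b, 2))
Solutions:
 f(b) = C1*sin(b) + C2*cos(b)


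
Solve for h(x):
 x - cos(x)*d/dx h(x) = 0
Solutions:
 h(x) = C1 + Integral(x/cos(x), x)


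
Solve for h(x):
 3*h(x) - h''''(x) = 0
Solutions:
 h(x) = C1*exp(-3^(1/4)*x) + C2*exp(3^(1/4)*x) + C3*sin(3^(1/4)*x) + C4*cos(3^(1/4)*x)


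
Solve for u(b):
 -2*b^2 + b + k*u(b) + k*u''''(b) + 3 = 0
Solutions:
 u(b) = C1*exp(-sqrt(2)*b*(1 - I)/2) + C2*exp(sqrt(2)*b*(1 - I)/2) + C3*exp(-sqrt(2)*b*(1 + I)/2) + C4*exp(sqrt(2)*b*(1 + I)/2) + 2*b^2/k - b/k - 3/k


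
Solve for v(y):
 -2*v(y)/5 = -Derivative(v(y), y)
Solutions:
 v(y) = C1*exp(2*y/5)


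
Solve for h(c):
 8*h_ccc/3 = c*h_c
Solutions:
 h(c) = C1 + Integral(C2*airyai(3^(1/3)*c/2) + C3*airybi(3^(1/3)*c/2), c)


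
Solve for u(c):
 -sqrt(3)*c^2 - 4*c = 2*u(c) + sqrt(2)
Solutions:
 u(c) = -sqrt(3)*c^2/2 - 2*c - sqrt(2)/2


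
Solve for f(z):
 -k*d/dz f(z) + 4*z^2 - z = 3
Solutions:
 f(z) = C1 + 4*z^3/(3*k) - z^2/(2*k) - 3*z/k


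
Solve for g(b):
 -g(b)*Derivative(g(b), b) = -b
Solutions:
 g(b) = -sqrt(C1 + b^2)
 g(b) = sqrt(C1 + b^2)


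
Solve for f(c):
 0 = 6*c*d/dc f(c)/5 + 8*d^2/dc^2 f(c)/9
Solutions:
 f(c) = C1 + C2*erf(3*sqrt(30)*c/20)


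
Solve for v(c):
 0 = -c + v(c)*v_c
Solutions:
 v(c) = -sqrt(C1 + c^2)
 v(c) = sqrt(C1 + c^2)


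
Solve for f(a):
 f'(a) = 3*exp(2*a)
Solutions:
 f(a) = C1 + 3*exp(2*a)/2


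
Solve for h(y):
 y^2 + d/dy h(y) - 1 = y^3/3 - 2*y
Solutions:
 h(y) = C1 + y^4/12 - y^3/3 - y^2 + y


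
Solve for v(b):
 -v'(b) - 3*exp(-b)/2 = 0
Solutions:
 v(b) = C1 + 3*exp(-b)/2


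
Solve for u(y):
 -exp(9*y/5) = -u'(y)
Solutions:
 u(y) = C1 + 5*exp(9*y/5)/9


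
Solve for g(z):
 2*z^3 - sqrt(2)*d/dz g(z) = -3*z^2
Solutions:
 g(z) = C1 + sqrt(2)*z^4/4 + sqrt(2)*z^3/2


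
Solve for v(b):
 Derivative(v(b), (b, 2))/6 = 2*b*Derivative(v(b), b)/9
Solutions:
 v(b) = C1 + C2*erfi(sqrt(6)*b/3)


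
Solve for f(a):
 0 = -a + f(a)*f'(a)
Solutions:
 f(a) = -sqrt(C1 + a^2)
 f(a) = sqrt(C1 + a^2)


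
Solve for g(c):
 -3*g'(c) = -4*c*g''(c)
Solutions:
 g(c) = C1 + C2*c^(7/4)


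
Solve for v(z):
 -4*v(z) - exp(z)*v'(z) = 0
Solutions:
 v(z) = C1*exp(4*exp(-z))


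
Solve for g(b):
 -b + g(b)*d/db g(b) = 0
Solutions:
 g(b) = -sqrt(C1 + b^2)
 g(b) = sqrt(C1 + b^2)


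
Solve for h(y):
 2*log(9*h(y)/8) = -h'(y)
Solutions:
 -Integral(1/(-log(_y) - 2*log(3) + 3*log(2)), (_y, h(y)))/2 = C1 - y


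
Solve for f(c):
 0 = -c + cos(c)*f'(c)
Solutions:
 f(c) = C1 + Integral(c/cos(c), c)


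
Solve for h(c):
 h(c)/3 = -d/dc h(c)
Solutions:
 h(c) = C1*exp(-c/3)


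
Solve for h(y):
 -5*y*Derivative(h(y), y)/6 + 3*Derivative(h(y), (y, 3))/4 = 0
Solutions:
 h(y) = C1 + Integral(C2*airyai(30^(1/3)*y/3) + C3*airybi(30^(1/3)*y/3), y)


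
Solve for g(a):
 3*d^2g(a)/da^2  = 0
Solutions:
 g(a) = C1 + C2*a


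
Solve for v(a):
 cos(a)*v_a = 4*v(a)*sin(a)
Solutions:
 v(a) = C1/cos(a)^4


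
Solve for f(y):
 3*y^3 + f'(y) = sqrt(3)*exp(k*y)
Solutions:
 f(y) = C1 - 3*y^4/4 + sqrt(3)*exp(k*y)/k


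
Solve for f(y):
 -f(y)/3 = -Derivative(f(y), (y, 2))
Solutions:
 f(y) = C1*exp(-sqrt(3)*y/3) + C2*exp(sqrt(3)*y/3)


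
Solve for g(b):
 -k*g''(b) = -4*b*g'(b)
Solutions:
 g(b) = C1 + C2*erf(sqrt(2)*b*sqrt(-1/k))/sqrt(-1/k)


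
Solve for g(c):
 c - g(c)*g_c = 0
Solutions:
 g(c) = -sqrt(C1 + c^2)
 g(c) = sqrt(C1 + c^2)


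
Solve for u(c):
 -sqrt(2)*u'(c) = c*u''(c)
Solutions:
 u(c) = C1 + C2*c^(1 - sqrt(2))


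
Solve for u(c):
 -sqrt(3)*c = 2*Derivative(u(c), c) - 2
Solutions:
 u(c) = C1 - sqrt(3)*c^2/4 + c


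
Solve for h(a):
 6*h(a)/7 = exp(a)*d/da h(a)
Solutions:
 h(a) = C1*exp(-6*exp(-a)/7)


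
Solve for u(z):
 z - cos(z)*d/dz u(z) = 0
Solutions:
 u(z) = C1 + Integral(z/cos(z), z)


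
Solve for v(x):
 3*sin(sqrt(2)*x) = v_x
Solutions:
 v(x) = C1 - 3*sqrt(2)*cos(sqrt(2)*x)/2


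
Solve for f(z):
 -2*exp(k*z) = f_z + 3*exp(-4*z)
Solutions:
 f(z) = C1 + 3*exp(-4*z)/4 - 2*exp(k*z)/k


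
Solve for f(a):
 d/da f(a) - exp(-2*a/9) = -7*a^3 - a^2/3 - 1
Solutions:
 f(a) = C1 - 7*a^4/4 - a^3/9 - a - 9*exp(-2*a/9)/2


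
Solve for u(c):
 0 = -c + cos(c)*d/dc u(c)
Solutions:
 u(c) = C1 + Integral(c/cos(c), c)


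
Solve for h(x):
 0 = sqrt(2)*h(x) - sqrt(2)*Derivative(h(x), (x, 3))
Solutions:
 h(x) = C3*exp(x) + (C1*sin(sqrt(3)*x/2) + C2*cos(sqrt(3)*x/2))*exp(-x/2)


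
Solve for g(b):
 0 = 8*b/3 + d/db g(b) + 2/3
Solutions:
 g(b) = C1 - 4*b^2/3 - 2*b/3


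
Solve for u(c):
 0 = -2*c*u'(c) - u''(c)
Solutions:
 u(c) = C1 + C2*erf(c)


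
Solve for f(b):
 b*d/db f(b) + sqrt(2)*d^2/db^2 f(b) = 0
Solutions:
 f(b) = C1 + C2*erf(2^(1/4)*b/2)


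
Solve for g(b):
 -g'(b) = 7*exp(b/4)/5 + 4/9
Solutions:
 g(b) = C1 - 4*b/9 - 28*exp(b/4)/5


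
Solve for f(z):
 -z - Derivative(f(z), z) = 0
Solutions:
 f(z) = C1 - z^2/2


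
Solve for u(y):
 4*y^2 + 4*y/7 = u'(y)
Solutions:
 u(y) = C1 + 4*y^3/3 + 2*y^2/7


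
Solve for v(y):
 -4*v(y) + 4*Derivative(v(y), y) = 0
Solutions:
 v(y) = C1*exp(y)


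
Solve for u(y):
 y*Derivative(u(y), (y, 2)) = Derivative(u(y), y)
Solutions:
 u(y) = C1 + C2*y^2


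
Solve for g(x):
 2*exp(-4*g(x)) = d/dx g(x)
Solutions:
 g(x) = log(-I*(C1 + 8*x)^(1/4))
 g(x) = log(I*(C1 + 8*x)^(1/4))
 g(x) = log(-(C1 + 8*x)^(1/4))
 g(x) = log(C1 + 8*x)/4


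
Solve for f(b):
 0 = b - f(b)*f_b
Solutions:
 f(b) = -sqrt(C1 + b^2)
 f(b) = sqrt(C1 + b^2)


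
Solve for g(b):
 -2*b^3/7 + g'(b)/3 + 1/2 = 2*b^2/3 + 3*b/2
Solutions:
 g(b) = C1 + 3*b^4/14 + 2*b^3/3 + 9*b^2/4 - 3*b/2


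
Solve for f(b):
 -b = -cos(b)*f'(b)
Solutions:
 f(b) = C1 + Integral(b/cos(b), b)


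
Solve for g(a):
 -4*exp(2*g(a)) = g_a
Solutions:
 g(a) = log(-sqrt(-1/(C1 - 4*a))) - log(2)/2
 g(a) = log(-1/(C1 - 4*a))/2 - log(2)/2


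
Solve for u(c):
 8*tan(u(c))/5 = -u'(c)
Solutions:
 u(c) = pi - asin(C1*exp(-8*c/5))
 u(c) = asin(C1*exp(-8*c/5))


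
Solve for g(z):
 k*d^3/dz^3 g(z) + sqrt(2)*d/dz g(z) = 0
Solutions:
 g(z) = C1 + C2*exp(-2^(1/4)*z*sqrt(-1/k)) + C3*exp(2^(1/4)*z*sqrt(-1/k))


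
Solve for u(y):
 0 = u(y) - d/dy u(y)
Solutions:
 u(y) = C1*exp(y)


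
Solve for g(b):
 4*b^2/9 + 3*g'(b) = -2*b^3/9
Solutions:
 g(b) = C1 - b^4/54 - 4*b^3/81


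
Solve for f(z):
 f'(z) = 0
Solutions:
 f(z) = C1


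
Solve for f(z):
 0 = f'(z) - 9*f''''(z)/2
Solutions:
 f(z) = C1 + C4*exp(6^(1/3)*z/3) + (C2*sin(2^(1/3)*3^(5/6)*z/6) + C3*cos(2^(1/3)*3^(5/6)*z/6))*exp(-6^(1/3)*z/6)


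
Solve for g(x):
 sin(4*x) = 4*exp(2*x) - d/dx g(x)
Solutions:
 g(x) = C1 + 2*exp(2*x) + cos(4*x)/4


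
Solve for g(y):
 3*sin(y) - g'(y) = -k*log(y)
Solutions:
 g(y) = C1 + k*y*(log(y) - 1) - 3*cos(y)


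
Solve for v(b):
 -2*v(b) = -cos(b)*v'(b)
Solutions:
 v(b) = C1*(sin(b) + 1)/(sin(b) - 1)


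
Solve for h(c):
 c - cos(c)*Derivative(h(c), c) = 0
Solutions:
 h(c) = C1 + Integral(c/cos(c), c)


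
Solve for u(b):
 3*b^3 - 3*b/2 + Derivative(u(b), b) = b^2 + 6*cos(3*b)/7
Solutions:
 u(b) = C1 - 3*b^4/4 + b^3/3 + 3*b^2/4 + 2*sin(3*b)/7


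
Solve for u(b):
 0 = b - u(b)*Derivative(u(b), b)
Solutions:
 u(b) = -sqrt(C1 + b^2)
 u(b) = sqrt(C1 + b^2)


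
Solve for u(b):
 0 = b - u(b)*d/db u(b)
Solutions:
 u(b) = -sqrt(C1 + b^2)
 u(b) = sqrt(C1 + b^2)


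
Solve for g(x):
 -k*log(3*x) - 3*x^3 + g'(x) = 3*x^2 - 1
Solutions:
 g(x) = C1 + k*x*log(x) - k*x + k*x*log(3) + 3*x^4/4 + x^3 - x


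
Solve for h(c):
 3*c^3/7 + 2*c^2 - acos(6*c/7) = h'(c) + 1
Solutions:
 h(c) = C1 + 3*c^4/28 + 2*c^3/3 - c*acos(6*c/7) - c + sqrt(49 - 36*c^2)/6


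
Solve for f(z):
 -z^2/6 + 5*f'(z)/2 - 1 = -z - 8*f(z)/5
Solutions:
 f(z) = C1*exp(-16*z/25) + 5*z^2/48 - 365*z/384 + 12965/6144


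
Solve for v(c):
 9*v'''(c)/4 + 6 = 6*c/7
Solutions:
 v(c) = C1 + C2*c + C3*c^2 + c^4/63 - 4*c^3/9


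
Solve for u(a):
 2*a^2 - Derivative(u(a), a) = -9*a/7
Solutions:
 u(a) = C1 + 2*a^3/3 + 9*a^2/14


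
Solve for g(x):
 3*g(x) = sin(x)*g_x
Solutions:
 g(x) = C1*(cos(x) - 1)^(3/2)/(cos(x) + 1)^(3/2)


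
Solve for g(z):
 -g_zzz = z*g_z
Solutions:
 g(z) = C1 + Integral(C2*airyai(-z) + C3*airybi(-z), z)


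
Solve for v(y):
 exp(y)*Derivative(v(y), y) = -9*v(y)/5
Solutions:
 v(y) = C1*exp(9*exp(-y)/5)


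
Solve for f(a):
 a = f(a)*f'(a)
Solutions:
 f(a) = -sqrt(C1 + a^2)
 f(a) = sqrt(C1 + a^2)


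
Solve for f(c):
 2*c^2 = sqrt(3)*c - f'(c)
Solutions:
 f(c) = C1 - 2*c^3/3 + sqrt(3)*c^2/2


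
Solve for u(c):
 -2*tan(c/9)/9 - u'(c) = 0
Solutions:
 u(c) = C1 + 2*log(cos(c/9))


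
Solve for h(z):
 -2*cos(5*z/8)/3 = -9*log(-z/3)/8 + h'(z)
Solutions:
 h(z) = C1 + 9*z*log(-z)/8 - 9*z*log(3)/8 - 9*z/8 - 16*sin(5*z/8)/15


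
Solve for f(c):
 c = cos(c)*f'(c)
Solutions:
 f(c) = C1 + Integral(c/cos(c), c)


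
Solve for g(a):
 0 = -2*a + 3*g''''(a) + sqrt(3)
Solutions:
 g(a) = C1 + C2*a + C3*a^2 + C4*a^3 + a^5/180 - sqrt(3)*a^4/72


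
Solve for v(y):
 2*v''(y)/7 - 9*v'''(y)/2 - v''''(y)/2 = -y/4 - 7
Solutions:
 v(y) = C1 + C2*y + C3*exp(y*(-63 + sqrt(4081))/14) + C4*exp(-y*(63 + sqrt(4081))/14) - 7*y^3/48 - 1225*y^2/64


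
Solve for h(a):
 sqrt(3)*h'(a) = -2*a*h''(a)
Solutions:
 h(a) = C1 + C2*a^(1 - sqrt(3)/2)


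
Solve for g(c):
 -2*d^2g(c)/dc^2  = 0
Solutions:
 g(c) = C1 + C2*c


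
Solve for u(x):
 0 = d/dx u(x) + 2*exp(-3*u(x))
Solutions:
 u(x) = log(C1 - 6*x)/3
 u(x) = log((-3^(1/3) - 3^(5/6)*I)*(C1 - 2*x)^(1/3)/2)
 u(x) = log((-3^(1/3) + 3^(5/6)*I)*(C1 - 2*x)^(1/3)/2)


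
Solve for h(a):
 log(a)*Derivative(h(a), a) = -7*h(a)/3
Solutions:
 h(a) = C1*exp(-7*li(a)/3)


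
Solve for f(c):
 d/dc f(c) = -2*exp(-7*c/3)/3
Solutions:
 f(c) = C1 + 2*exp(-7*c/3)/7


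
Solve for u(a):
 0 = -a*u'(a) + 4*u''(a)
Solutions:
 u(a) = C1 + C2*erfi(sqrt(2)*a/4)


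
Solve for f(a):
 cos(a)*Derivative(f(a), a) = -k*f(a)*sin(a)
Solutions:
 f(a) = C1*exp(k*log(cos(a)))


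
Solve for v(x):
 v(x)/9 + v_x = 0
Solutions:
 v(x) = C1*exp(-x/9)


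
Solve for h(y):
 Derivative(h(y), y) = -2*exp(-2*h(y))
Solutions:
 h(y) = log(-sqrt(C1 - 4*y))
 h(y) = log(C1 - 4*y)/2


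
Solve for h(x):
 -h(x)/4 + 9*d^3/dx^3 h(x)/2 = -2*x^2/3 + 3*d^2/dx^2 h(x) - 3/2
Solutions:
 h(x) = C1*exp(x*(-2^(1/3)*(9*sqrt(145) + 113)^(1/3) - 8*2^(2/3)/(9*sqrt(145) + 113)^(1/3) + 8)/36)*sin(2^(1/3)*sqrt(3)*x*(-(9*sqrt(145) + 113)^(1/3) + 8*2^(1/3)/(9*sqrt(145) + 113)^(1/3))/36) + C2*exp(x*(-2^(1/3)*(9*sqrt(145) + 113)^(1/3) - 8*2^(2/3)/(9*sqrt(145) + 113)^(1/3) + 8)/36)*cos(2^(1/3)*sqrt(3)*x*(-(9*sqrt(145) + 113)^(1/3) + 8*2^(1/3)/(9*sqrt(145) + 113)^(1/3))/36) + C3*exp(x*(8*2^(2/3)/(9*sqrt(145) + 113)^(1/3) + 4 + 2^(1/3)*(9*sqrt(145) + 113)^(1/3))/18) + 8*x^2/3 - 58


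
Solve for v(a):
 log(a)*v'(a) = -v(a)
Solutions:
 v(a) = C1*exp(-li(a))


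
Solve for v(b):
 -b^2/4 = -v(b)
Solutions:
 v(b) = b^2/4


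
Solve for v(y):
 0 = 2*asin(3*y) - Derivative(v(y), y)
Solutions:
 v(y) = C1 + 2*y*asin(3*y) + 2*sqrt(1 - 9*y^2)/3


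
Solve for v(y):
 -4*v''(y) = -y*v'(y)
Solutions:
 v(y) = C1 + C2*erfi(sqrt(2)*y/4)


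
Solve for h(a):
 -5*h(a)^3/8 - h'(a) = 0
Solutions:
 h(a) = -2*sqrt(-1/(C1 - 5*a))
 h(a) = 2*sqrt(-1/(C1 - 5*a))


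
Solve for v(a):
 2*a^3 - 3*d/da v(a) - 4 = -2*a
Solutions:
 v(a) = C1 + a^4/6 + a^2/3 - 4*a/3


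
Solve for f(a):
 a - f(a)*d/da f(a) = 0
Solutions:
 f(a) = -sqrt(C1 + a^2)
 f(a) = sqrt(C1 + a^2)


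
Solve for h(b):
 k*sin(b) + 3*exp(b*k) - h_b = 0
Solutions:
 h(b) = C1 - k*cos(b) + 3*exp(b*k)/k


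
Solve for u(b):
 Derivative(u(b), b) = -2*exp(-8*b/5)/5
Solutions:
 u(b) = C1 + exp(-8*b/5)/4


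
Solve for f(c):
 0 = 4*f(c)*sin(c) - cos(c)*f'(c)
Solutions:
 f(c) = C1/cos(c)^4


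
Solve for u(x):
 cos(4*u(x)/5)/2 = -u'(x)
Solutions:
 x/2 - 5*log(sin(4*u(x)/5) - 1)/8 + 5*log(sin(4*u(x)/5) + 1)/8 = C1


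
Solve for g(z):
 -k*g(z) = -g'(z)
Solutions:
 g(z) = C1*exp(k*z)


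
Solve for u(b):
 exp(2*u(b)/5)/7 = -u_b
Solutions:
 u(b) = 5*log(-sqrt(-1/(C1 - b))) - 5*log(2) + 5*log(70)/2
 u(b) = 5*log(-1/(C1 - b))/2 - 5*log(2) + 5*log(70)/2


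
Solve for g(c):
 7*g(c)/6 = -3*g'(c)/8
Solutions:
 g(c) = C1*exp(-28*c/9)


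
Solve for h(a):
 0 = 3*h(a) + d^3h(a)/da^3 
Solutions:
 h(a) = C3*exp(-3^(1/3)*a) + (C1*sin(3^(5/6)*a/2) + C2*cos(3^(5/6)*a/2))*exp(3^(1/3)*a/2)


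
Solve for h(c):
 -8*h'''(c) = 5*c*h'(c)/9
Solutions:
 h(c) = C1 + Integral(C2*airyai(-15^(1/3)*c/6) + C3*airybi(-15^(1/3)*c/6), c)


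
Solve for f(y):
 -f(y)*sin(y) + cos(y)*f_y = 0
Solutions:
 f(y) = C1/cos(y)


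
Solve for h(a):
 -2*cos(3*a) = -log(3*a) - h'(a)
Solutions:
 h(a) = C1 - a*log(a) - a*log(3) + a + 2*sin(3*a)/3


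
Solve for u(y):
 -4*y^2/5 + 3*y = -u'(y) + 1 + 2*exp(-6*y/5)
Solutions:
 u(y) = C1 + 4*y^3/15 - 3*y^2/2 + y - 5*exp(-6*y/5)/3


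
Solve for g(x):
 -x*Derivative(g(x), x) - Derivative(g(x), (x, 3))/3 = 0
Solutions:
 g(x) = C1 + Integral(C2*airyai(-3^(1/3)*x) + C3*airybi(-3^(1/3)*x), x)


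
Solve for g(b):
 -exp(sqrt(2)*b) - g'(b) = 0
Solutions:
 g(b) = C1 - sqrt(2)*exp(sqrt(2)*b)/2


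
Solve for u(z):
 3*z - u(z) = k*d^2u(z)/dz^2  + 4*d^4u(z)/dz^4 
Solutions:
 u(z) = C1*exp(-sqrt(2)*z*sqrt(-k - sqrt(k^2 - 16))/4) + C2*exp(sqrt(2)*z*sqrt(-k - sqrt(k^2 - 16))/4) + C3*exp(-sqrt(2)*z*sqrt(-k + sqrt(k^2 - 16))/4) + C4*exp(sqrt(2)*z*sqrt(-k + sqrt(k^2 - 16))/4) + 3*z


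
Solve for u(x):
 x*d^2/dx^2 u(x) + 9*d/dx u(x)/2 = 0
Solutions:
 u(x) = C1 + C2/x^(7/2)


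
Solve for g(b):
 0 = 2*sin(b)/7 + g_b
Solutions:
 g(b) = C1 + 2*cos(b)/7


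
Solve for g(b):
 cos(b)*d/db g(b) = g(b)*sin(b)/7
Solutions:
 g(b) = C1/cos(b)^(1/7)


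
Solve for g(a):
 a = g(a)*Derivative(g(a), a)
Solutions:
 g(a) = -sqrt(C1 + a^2)
 g(a) = sqrt(C1 + a^2)


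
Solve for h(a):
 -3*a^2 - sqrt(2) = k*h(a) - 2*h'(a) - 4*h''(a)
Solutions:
 h(a) = C1*exp(a*(sqrt(4*k + 1) - 1)/4) + C2*exp(-a*(sqrt(4*k + 1) + 1)/4) - 3*a^2/k - 12*a/k^2 - sqrt(2)/k - 24/k^2 - 24/k^3


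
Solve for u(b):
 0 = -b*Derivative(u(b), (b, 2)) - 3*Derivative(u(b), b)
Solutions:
 u(b) = C1 + C2/b^2


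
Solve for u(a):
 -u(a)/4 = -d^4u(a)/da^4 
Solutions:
 u(a) = C1*exp(-sqrt(2)*a/2) + C2*exp(sqrt(2)*a/2) + C3*sin(sqrt(2)*a/2) + C4*cos(sqrt(2)*a/2)


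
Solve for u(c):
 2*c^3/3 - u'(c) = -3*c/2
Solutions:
 u(c) = C1 + c^4/6 + 3*c^2/4


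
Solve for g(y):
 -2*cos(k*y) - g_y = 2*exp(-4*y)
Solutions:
 g(y) = C1 + exp(-4*y)/2 - 2*sin(k*y)/k


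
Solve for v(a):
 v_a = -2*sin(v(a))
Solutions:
 v(a) = -acos((-C1 - exp(4*a))/(C1 - exp(4*a))) + 2*pi
 v(a) = acos((-C1 - exp(4*a))/(C1 - exp(4*a)))


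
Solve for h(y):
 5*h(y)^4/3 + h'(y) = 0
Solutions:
 h(y) = (-1 - sqrt(3)*I)*(1/(C1 + 5*y))^(1/3)/2
 h(y) = (-1 + sqrt(3)*I)*(1/(C1 + 5*y))^(1/3)/2
 h(y) = (1/(C1 + 5*y))^(1/3)


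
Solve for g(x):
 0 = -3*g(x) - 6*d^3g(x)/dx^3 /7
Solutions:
 g(x) = C3*exp(-2^(2/3)*7^(1/3)*x/2) + (C1*sin(2^(2/3)*sqrt(3)*7^(1/3)*x/4) + C2*cos(2^(2/3)*sqrt(3)*7^(1/3)*x/4))*exp(2^(2/3)*7^(1/3)*x/4)


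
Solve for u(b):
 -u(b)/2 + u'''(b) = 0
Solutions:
 u(b) = C3*exp(2^(2/3)*b/2) + (C1*sin(2^(2/3)*sqrt(3)*b/4) + C2*cos(2^(2/3)*sqrt(3)*b/4))*exp(-2^(2/3)*b/4)


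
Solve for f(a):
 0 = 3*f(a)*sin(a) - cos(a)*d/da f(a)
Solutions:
 f(a) = C1/cos(a)^3


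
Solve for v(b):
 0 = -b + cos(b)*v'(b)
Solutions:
 v(b) = C1 + Integral(b/cos(b), b)


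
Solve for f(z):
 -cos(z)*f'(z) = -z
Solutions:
 f(z) = C1 + Integral(z/cos(z), z)


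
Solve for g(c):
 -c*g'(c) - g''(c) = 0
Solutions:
 g(c) = C1 + C2*erf(sqrt(2)*c/2)


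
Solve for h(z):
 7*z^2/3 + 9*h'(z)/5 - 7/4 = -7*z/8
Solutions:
 h(z) = C1 - 35*z^3/81 - 35*z^2/144 + 35*z/36


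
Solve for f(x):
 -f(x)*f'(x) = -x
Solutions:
 f(x) = -sqrt(C1 + x^2)
 f(x) = sqrt(C1 + x^2)


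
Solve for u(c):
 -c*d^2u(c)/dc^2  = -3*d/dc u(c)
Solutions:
 u(c) = C1 + C2*c^4


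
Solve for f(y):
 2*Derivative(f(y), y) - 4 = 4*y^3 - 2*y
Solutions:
 f(y) = C1 + y^4/2 - y^2/2 + 2*y


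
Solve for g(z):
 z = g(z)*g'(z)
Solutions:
 g(z) = -sqrt(C1 + z^2)
 g(z) = sqrt(C1 + z^2)


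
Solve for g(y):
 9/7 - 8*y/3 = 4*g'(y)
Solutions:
 g(y) = C1 - y^2/3 + 9*y/28


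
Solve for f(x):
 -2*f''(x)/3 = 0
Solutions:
 f(x) = C1 + C2*x


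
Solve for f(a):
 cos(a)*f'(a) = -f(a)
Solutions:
 f(a) = C1*sqrt(sin(a) - 1)/sqrt(sin(a) + 1)


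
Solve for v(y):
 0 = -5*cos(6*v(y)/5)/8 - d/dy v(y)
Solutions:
 5*y/8 - 5*log(sin(6*v(y)/5) - 1)/12 + 5*log(sin(6*v(y)/5) + 1)/12 = C1


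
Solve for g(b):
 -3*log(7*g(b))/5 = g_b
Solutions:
 5*Integral(1/(log(_y) + log(7)), (_y, g(b)))/3 = C1 - b


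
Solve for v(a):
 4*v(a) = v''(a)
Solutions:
 v(a) = C1*exp(-2*a) + C2*exp(2*a)


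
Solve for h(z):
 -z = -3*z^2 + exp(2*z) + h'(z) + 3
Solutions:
 h(z) = C1 + z^3 - z^2/2 - 3*z - exp(2*z)/2


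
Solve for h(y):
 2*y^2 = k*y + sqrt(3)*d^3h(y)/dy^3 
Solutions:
 h(y) = C1 + C2*y + C3*y^2 - sqrt(3)*k*y^4/72 + sqrt(3)*y^5/90


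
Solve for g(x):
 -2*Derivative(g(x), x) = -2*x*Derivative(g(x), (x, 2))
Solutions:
 g(x) = C1 + C2*x^2


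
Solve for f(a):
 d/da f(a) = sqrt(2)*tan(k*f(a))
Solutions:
 f(a) = Piecewise((-asin(exp(C1*k + sqrt(2)*a*k))/k + pi/k, Ne(k, 0)), (nan, True))
 f(a) = Piecewise((asin(exp(C1*k + sqrt(2)*a*k))/k, Ne(k, 0)), (nan, True))


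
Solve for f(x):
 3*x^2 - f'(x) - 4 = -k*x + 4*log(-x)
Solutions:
 f(x) = C1 + k*x^2/2 + x^3 - 4*x*log(-x)


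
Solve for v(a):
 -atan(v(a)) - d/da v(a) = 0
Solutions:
 Integral(1/atan(_y), (_y, v(a))) = C1 - a


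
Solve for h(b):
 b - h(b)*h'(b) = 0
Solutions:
 h(b) = -sqrt(C1 + b^2)
 h(b) = sqrt(C1 + b^2)


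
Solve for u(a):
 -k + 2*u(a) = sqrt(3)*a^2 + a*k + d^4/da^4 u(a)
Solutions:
 u(a) = C1*exp(-2^(1/4)*a) + C2*exp(2^(1/4)*a) + C3*sin(2^(1/4)*a) + C4*cos(2^(1/4)*a) + sqrt(3)*a^2/2 + a*k/2 + k/2


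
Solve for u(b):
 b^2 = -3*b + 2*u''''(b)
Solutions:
 u(b) = C1 + C2*b + C3*b^2 + C4*b^3 + b^6/720 + b^5/80


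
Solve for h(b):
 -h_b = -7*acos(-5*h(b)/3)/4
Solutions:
 Integral(1/acos(-5*_y/3), (_y, h(b))) = C1 + 7*b/4


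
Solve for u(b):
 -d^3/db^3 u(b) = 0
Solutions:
 u(b) = C1 + C2*b + C3*b^2


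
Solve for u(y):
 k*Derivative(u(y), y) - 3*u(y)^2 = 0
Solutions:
 u(y) = -k/(C1*k + 3*y)


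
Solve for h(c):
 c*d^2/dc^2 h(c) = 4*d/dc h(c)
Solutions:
 h(c) = C1 + C2*c^5


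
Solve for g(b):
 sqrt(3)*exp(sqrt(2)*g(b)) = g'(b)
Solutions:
 g(b) = sqrt(2)*(2*log(-1/(C1 + sqrt(3)*b)) - log(2))/4


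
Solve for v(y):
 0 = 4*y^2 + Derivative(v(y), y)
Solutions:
 v(y) = C1 - 4*y^3/3


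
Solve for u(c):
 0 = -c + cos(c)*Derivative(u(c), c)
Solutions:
 u(c) = C1 + Integral(c/cos(c), c)


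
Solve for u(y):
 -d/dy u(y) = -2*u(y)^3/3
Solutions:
 u(y) = -sqrt(6)*sqrt(-1/(C1 + 2*y))/2
 u(y) = sqrt(6)*sqrt(-1/(C1 + 2*y))/2


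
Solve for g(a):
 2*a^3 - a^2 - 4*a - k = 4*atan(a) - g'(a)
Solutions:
 g(a) = C1 - a^4/2 + a^3/3 + 2*a^2 + a*k + 4*a*atan(a) - 2*log(a^2 + 1)


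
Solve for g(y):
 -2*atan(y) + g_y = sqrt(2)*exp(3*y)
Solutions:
 g(y) = C1 + 2*y*atan(y) + sqrt(2)*exp(3*y)/3 - log(y^2 + 1)


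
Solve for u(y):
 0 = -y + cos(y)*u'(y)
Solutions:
 u(y) = C1 + Integral(y/cos(y), y)


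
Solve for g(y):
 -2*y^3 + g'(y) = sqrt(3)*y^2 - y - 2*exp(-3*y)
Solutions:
 g(y) = C1 + y^4/2 + sqrt(3)*y^3/3 - y^2/2 + 2*exp(-3*y)/3


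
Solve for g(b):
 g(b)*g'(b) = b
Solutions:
 g(b) = -sqrt(C1 + b^2)
 g(b) = sqrt(C1 + b^2)


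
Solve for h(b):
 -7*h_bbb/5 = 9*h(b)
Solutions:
 h(b) = C3*exp(b*(-45^(1/3)*7^(2/3) + 3*21^(2/3)*5^(1/3))/28)*sin(3*3^(1/6)*5^(1/3)*7^(2/3)*b/14) + C4*exp(b*(-45^(1/3)*7^(2/3) + 3*21^(2/3)*5^(1/3))/28)*cos(3*3^(1/6)*5^(1/3)*7^(2/3)*b/14) + C5*exp(-b*(45^(1/3)*7^(2/3) + 3*21^(2/3)*5^(1/3))/28) + (C1*sin(3*3^(1/6)*5^(1/3)*7^(2/3)*b/14) + C2*cos(3*3^(1/6)*5^(1/3)*7^(2/3)*b/14))*exp(45^(1/3)*7^(2/3)*b/14)


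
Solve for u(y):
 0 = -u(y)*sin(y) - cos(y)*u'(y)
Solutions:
 u(y) = C1*cos(y)


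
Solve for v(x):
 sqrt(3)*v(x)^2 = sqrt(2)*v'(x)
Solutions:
 v(x) = -2/(C1 + sqrt(6)*x)


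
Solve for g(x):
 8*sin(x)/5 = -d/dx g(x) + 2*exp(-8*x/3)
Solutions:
 g(x) = C1 + 8*cos(x)/5 - 3*exp(-8*x/3)/4


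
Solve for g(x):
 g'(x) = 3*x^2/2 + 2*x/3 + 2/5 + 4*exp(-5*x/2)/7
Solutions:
 g(x) = C1 + x^3/2 + x^2/3 + 2*x/5 - 8*exp(-5*x/2)/35


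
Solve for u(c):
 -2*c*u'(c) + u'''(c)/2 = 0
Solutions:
 u(c) = C1 + Integral(C2*airyai(2^(2/3)*c) + C3*airybi(2^(2/3)*c), c)


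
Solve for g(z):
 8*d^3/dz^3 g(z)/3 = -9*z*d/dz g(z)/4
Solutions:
 g(z) = C1 + Integral(C2*airyai(-3*2^(1/3)*z/4) + C3*airybi(-3*2^(1/3)*z/4), z)


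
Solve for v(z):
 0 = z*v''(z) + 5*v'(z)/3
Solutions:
 v(z) = C1 + C2/z^(2/3)


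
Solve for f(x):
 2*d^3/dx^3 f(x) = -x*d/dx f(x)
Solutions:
 f(x) = C1 + Integral(C2*airyai(-2^(2/3)*x/2) + C3*airybi(-2^(2/3)*x/2), x)


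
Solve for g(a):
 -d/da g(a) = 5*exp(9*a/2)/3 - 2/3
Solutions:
 g(a) = C1 + 2*a/3 - 10*exp(9*a/2)/27


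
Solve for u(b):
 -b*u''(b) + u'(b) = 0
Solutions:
 u(b) = C1 + C2*b^2


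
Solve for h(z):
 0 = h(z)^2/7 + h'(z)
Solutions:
 h(z) = 7/(C1 + z)


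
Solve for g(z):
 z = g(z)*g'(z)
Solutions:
 g(z) = -sqrt(C1 + z^2)
 g(z) = sqrt(C1 + z^2)


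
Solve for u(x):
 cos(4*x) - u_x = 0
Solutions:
 u(x) = C1 + sin(4*x)/4


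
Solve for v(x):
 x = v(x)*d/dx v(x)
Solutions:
 v(x) = -sqrt(C1 + x^2)
 v(x) = sqrt(C1 + x^2)


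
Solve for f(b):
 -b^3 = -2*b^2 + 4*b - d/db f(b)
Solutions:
 f(b) = C1 + b^4/4 - 2*b^3/3 + 2*b^2


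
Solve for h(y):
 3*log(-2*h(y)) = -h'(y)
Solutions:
 Integral(1/(log(-_y) + log(2)), (_y, h(y)))/3 = C1 - y


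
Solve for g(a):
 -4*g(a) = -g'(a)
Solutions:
 g(a) = C1*exp(4*a)


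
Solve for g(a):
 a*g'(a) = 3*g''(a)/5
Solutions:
 g(a) = C1 + C2*erfi(sqrt(30)*a/6)


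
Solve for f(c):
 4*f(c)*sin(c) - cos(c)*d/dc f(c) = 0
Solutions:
 f(c) = C1/cos(c)^4


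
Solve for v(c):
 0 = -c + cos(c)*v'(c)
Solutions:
 v(c) = C1 + Integral(c/cos(c), c)


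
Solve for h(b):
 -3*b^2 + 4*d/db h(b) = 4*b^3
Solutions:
 h(b) = C1 + b^4/4 + b^3/4


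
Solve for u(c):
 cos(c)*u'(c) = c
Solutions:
 u(c) = C1 + Integral(c/cos(c), c)


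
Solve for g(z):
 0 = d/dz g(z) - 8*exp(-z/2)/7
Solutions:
 g(z) = C1 - 16*exp(-z/2)/7


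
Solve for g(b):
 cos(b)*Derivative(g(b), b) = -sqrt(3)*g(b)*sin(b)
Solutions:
 g(b) = C1*cos(b)^(sqrt(3))


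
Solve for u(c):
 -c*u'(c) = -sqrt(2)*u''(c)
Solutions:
 u(c) = C1 + C2*erfi(2^(1/4)*c/2)


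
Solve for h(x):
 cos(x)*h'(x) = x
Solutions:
 h(x) = C1 + Integral(x/cos(x), x)


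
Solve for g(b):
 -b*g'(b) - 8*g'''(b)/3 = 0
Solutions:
 g(b) = C1 + Integral(C2*airyai(-3^(1/3)*b/2) + C3*airybi(-3^(1/3)*b/2), b)


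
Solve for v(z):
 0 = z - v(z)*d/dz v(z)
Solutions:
 v(z) = -sqrt(C1 + z^2)
 v(z) = sqrt(C1 + z^2)


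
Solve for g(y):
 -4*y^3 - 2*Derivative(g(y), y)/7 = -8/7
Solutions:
 g(y) = C1 - 7*y^4/2 + 4*y


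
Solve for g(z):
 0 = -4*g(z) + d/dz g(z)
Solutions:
 g(z) = C1*exp(4*z)


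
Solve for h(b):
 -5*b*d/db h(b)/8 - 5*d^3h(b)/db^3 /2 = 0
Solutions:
 h(b) = C1 + Integral(C2*airyai(-2^(1/3)*b/2) + C3*airybi(-2^(1/3)*b/2), b)


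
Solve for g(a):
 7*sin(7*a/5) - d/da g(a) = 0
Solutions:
 g(a) = C1 - 5*cos(7*a/5)


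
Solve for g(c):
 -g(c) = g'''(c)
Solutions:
 g(c) = C3*exp(-c) + (C1*sin(sqrt(3)*c/2) + C2*cos(sqrt(3)*c/2))*exp(c/2)


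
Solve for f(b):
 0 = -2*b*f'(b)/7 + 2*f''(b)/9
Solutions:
 f(b) = C1 + C2*erfi(3*sqrt(14)*b/14)


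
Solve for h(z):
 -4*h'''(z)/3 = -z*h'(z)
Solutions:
 h(z) = C1 + Integral(C2*airyai(6^(1/3)*z/2) + C3*airybi(6^(1/3)*z/2), z)


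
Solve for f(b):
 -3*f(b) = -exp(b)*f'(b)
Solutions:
 f(b) = C1*exp(-3*exp(-b))


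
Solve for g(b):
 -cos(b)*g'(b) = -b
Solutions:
 g(b) = C1 + Integral(b/cos(b), b)


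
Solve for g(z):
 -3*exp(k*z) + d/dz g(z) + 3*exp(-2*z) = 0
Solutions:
 g(z) = C1 + 3*exp(-2*z)/2 + 3*exp(k*z)/k


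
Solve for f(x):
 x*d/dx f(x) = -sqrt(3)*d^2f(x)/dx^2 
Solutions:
 f(x) = C1 + C2*erf(sqrt(2)*3^(3/4)*x/6)


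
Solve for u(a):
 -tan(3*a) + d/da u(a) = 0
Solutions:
 u(a) = C1 - log(cos(3*a))/3


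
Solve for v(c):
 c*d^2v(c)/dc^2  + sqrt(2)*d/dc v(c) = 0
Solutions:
 v(c) = C1 + C2*c^(1 - sqrt(2))


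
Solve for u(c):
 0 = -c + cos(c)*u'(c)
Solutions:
 u(c) = C1 + Integral(c/cos(c), c)


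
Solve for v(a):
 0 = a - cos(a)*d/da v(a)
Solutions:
 v(a) = C1 + Integral(a/cos(a), a)


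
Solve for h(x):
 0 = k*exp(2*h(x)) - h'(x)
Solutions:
 h(x) = log(-sqrt(-1/(C1 + k*x))) - log(2)/2
 h(x) = log(-1/(C1 + k*x))/2 - log(2)/2


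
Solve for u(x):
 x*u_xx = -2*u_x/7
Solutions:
 u(x) = C1 + C2*x^(5/7)


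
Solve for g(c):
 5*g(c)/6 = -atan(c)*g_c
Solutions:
 g(c) = C1*exp(-5*Integral(1/atan(c), c)/6)


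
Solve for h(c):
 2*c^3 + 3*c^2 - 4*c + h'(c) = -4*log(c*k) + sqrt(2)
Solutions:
 h(c) = C1 - c^4/2 - c^3 + 2*c^2 - 4*c*log(c*k) + c*(sqrt(2) + 4)


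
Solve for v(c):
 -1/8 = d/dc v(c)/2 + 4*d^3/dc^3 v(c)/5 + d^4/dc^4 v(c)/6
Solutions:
 v(c) = C1 + C2*exp(c*(-32 + 128*2^(1/3)/(5*sqrt(36345) + 1399)^(1/3) + 2^(2/3)*(5*sqrt(36345) + 1399)^(1/3))/20)*sin(2^(1/3)*sqrt(3)*c*(-2^(1/3)*(5*sqrt(36345) + 1399)^(1/3) + 128/(5*sqrt(36345) + 1399)^(1/3))/20) + C3*exp(c*(-32 + 128*2^(1/3)/(5*sqrt(36345) + 1399)^(1/3) + 2^(2/3)*(5*sqrt(36345) + 1399)^(1/3))/20)*cos(2^(1/3)*sqrt(3)*c*(-2^(1/3)*(5*sqrt(36345) + 1399)^(1/3) + 128/(5*sqrt(36345) + 1399)^(1/3))/20) + C4*exp(-c*(128*2^(1/3)/(5*sqrt(36345) + 1399)^(1/3) + 16 + 2^(2/3)*(5*sqrt(36345) + 1399)^(1/3))/10) - c/4


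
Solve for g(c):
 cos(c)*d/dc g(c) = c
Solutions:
 g(c) = C1 + Integral(c/cos(c), c)


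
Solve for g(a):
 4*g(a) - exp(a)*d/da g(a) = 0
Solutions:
 g(a) = C1*exp(-4*exp(-a))


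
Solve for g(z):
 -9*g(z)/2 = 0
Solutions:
 g(z) = 0


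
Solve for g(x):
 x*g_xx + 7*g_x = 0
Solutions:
 g(x) = C1 + C2/x^6


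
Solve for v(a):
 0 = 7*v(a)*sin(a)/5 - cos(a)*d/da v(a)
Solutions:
 v(a) = C1/cos(a)^(7/5)


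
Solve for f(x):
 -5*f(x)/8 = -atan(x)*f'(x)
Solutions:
 f(x) = C1*exp(5*Integral(1/atan(x), x)/8)


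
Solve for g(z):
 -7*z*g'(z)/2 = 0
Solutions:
 g(z) = C1


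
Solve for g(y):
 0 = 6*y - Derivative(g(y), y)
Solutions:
 g(y) = C1 + 3*y^2


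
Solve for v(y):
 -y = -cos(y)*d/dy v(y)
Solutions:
 v(y) = C1 + Integral(y/cos(y), y)


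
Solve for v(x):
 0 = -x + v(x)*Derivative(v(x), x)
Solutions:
 v(x) = -sqrt(C1 + x^2)
 v(x) = sqrt(C1 + x^2)


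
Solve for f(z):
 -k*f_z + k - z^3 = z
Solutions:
 f(z) = C1 + z - z^4/(4*k) - z^2/(2*k)


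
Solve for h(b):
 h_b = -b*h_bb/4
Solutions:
 h(b) = C1 + C2/b^3


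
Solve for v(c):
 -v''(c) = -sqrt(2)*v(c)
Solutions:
 v(c) = C1*exp(-2^(1/4)*c) + C2*exp(2^(1/4)*c)


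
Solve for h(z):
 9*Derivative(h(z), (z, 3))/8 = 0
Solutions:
 h(z) = C1 + C2*z + C3*z^2
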